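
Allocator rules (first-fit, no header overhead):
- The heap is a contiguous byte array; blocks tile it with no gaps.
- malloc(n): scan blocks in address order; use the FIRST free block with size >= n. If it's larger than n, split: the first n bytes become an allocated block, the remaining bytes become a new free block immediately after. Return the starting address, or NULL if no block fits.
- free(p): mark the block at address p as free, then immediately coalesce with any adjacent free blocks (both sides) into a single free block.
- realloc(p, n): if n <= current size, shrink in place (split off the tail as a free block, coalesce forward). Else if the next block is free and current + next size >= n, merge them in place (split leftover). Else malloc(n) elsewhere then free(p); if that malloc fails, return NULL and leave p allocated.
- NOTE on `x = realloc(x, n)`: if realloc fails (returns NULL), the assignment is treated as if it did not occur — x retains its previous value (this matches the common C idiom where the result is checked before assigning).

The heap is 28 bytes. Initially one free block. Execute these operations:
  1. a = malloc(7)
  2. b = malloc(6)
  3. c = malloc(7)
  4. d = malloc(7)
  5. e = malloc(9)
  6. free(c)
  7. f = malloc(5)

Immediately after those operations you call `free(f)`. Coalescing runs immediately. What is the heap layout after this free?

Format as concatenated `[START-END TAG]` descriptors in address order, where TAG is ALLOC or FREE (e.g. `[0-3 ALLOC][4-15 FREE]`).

Answer: [0-6 ALLOC][7-12 ALLOC][13-19 FREE][20-26 ALLOC][27-27 FREE]

Derivation:
Op 1: a = malloc(7) -> a = 0; heap: [0-6 ALLOC][7-27 FREE]
Op 2: b = malloc(6) -> b = 7; heap: [0-6 ALLOC][7-12 ALLOC][13-27 FREE]
Op 3: c = malloc(7) -> c = 13; heap: [0-6 ALLOC][7-12 ALLOC][13-19 ALLOC][20-27 FREE]
Op 4: d = malloc(7) -> d = 20; heap: [0-6 ALLOC][7-12 ALLOC][13-19 ALLOC][20-26 ALLOC][27-27 FREE]
Op 5: e = malloc(9) -> e = NULL; heap: [0-6 ALLOC][7-12 ALLOC][13-19 ALLOC][20-26 ALLOC][27-27 FREE]
Op 6: free(c) -> (freed c); heap: [0-6 ALLOC][7-12 ALLOC][13-19 FREE][20-26 ALLOC][27-27 FREE]
Op 7: f = malloc(5) -> f = 13; heap: [0-6 ALLOC][7-12 ALLOC][13-17 ALLOC][18-19 FREE][20-26 ALLOC][27-27 FREE]
free(f): f = 13 -> block [13-17 ALLOC]; mark free, coalesce with adjacent free neighbors -> [0-6 ALLOC][7-12 ALLOC][13-19 FREE][20-26 ALLOC][27-27 FREE]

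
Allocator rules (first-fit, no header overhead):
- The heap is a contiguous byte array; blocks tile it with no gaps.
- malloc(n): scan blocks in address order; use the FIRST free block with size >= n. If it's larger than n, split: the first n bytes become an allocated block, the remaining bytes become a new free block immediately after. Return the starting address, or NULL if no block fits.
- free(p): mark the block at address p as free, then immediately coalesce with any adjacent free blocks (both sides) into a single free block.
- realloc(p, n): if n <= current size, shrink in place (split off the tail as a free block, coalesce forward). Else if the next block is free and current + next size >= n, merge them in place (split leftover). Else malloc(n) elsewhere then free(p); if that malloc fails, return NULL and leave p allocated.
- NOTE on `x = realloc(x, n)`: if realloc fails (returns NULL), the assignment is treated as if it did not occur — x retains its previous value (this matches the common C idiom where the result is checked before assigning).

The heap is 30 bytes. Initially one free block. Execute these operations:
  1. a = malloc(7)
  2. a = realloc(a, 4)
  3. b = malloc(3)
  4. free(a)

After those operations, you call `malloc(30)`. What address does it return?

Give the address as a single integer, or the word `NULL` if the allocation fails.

Op 1: a = malloc(7) -> a = 0; heap: [0-6 ALLOC][7-29 FREE]
Op 2: a = realloc(a, 4) -> a = 0; heap: [0-3 ALLOC][4-29 FREE]
Op 3: b = malloc(3) -> b = 4; heap: [0-3 ALLOC][4-6 ALLOC][7-29 FREE]
Op 4: free(a) -> (freed a); heap: [0-3 FREE][4-6 ALLOC][7-29 FREE]
malloc(30): first-fit scan over [0-3 FREE][4-6 ALLOC][7-29 FREE] -> NULL

Answer: NULL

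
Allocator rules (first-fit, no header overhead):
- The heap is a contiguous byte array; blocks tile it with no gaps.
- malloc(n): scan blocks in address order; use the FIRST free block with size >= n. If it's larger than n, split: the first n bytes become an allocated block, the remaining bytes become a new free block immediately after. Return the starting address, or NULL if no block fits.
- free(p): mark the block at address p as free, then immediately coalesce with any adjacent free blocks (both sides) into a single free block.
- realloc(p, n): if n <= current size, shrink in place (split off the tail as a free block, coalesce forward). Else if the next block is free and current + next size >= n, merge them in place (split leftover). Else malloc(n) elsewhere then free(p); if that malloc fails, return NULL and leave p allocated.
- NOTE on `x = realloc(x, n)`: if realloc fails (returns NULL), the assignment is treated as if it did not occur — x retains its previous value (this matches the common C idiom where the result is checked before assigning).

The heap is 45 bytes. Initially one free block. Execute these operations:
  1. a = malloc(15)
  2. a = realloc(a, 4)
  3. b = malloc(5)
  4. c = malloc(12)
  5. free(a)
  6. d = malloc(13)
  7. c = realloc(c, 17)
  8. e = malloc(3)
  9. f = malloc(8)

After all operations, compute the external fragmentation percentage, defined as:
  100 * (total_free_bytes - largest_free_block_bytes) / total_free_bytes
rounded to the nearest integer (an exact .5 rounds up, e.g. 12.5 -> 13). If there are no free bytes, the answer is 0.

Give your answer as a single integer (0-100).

Answer: 25

Derivation:
Op 1: a = malloc(15) -> a = 0; heap: [0-14 ALLOC][15-44 FREE]
Op 2: a = realloc(a, 4) -> a = 0; heap: [0-3 ALLOC][4-44 FREE]
Op 3: b = malloc(5) -> b = 4; heap: [0-3 ALLOC][4-8 ALLOC][9-44 FREE]
Op 4: c = malloc(12) -> c = 9; heap: [0-3 ALLOC][4-8 ALLOC][9-20 ALLOC][21-44 FREE]
Op 5: free(a) -> (freed a); heap: [0-3 FREE][4-8 ALLOC][9-20 ALLOC][21-44 FREE]
Op 6: d = malloc(13) -> d = 21; heap: [0-3 FREE][4-8 ALLOC][9-20 ALLOC][21-33 ALLOC][34-44 FREE]
Op 7: c = realloc(c, 17) -> NULL (c unchanged); heap: [0-3 FREE][4-8 ALLOC][9-20 ALLOC][21-33 ALLOC][34-44 FREE]
Op 8: e = malloc(3) -> e = 0; heap: [0-2 ALLOC][3-3 FREE][4-8 ALLOC][9-20 ALLOC][21-33 ALLOC][34-44 FREE]
Op 9: f = malloc(8) -> f = 34; heap: [0-2 ALLOC][3-3 FREE][4-8 ALLOC][9-20 ALLOC][21-33 ALLOC][34-41 ALLOC][42-44 FREE]
Free blocks: [1 3] total_free=4 largest=3 -> 100*(4-3)/4 = 100/4 = 25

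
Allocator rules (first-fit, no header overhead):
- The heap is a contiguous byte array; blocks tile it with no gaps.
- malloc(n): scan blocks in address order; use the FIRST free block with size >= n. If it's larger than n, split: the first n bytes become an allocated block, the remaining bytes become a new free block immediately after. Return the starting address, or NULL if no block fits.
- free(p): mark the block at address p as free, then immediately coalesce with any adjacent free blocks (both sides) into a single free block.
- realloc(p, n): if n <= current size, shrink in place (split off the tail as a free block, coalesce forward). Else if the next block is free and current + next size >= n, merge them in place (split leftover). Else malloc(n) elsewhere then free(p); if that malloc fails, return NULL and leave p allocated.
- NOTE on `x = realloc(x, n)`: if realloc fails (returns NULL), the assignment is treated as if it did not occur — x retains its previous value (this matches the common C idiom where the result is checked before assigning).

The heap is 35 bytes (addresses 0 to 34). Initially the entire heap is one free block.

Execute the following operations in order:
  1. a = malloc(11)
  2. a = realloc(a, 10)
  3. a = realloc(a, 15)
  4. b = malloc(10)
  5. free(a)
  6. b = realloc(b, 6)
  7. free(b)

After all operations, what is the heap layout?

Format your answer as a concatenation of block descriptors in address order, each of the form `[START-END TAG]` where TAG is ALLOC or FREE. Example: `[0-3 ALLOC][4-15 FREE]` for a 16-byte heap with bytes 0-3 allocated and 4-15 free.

Op 1: a = malloc(11) -> a = 0; heap: [0-10 ALLOC][11-34 FREE]
Op 2: a = realloc(a, 10) -> a = 0; heap: [0-9 ALLOC][10-34 FREE]
Op 3: a = realloc(a, 15) -> a = 0; heap: [0-14 ALLOC][15-34 FREE]
Op 4: b = malloc(10) -> b = 15; heap: [0-14 ALLOC][15-24 ALLOC][25-34 FREE]
Op 5: free(a) -> (freed a); heap: [0-14 FREE][15-24 ALLOC][25-34 FREE]
Op 6: b = realloc(b, 6) -> b = 15; heap: [0-14 FREE][15-20 ALLOC][21-34 FREE]
Op 7: free(b) -> (freed b); heap: [0-34 FREE]

Answer: [0-34 FREE]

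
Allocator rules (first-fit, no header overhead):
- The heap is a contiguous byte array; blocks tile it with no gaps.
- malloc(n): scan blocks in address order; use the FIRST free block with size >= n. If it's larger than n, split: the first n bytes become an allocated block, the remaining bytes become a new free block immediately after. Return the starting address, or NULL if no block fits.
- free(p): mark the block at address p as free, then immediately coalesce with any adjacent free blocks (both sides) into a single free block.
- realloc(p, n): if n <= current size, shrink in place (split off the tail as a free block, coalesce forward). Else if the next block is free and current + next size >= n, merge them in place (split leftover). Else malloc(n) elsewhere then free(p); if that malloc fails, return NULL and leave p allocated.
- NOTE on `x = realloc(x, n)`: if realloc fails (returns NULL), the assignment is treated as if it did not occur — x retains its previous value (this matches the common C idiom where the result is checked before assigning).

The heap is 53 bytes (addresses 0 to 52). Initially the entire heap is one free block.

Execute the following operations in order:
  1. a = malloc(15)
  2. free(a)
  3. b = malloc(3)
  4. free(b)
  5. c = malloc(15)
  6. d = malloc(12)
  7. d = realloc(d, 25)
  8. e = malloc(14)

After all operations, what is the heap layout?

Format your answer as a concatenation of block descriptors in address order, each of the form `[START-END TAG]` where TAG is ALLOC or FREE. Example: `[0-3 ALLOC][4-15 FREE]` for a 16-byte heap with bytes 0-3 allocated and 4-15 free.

Answer: [0-14 ALLOC][15-39 ALLOC][40-52 FREE]

Derivation:
Op 1: a = malloc(15) -> a = 0; heap: [0-14 ALLOC][15-52 FREE]
Op 2: free(a) -> (freed a); heap: [0-52 FREE]
Op 3: b = malloc(3) -> b = 0; heap: [0-2 ALLOC][3-52 FREE]
Op 4: free(b) -> (freed b); heap: [0-52 FREE]
Op 5: c = malloc(15) -> c = 0; heap: [0-14 ALLOC][15-52 FREE]
Op 6: d = malloc(12) -> d = 15; heap: [0-14 ALLOC][15-26 ALLOC][27-52 FREE]
Op 7: d = realloc(d, 25) -> d = 15; heap: [0-14 ALLOC][15-39 ALLOC][40-52 FREE]
Op 8: e = malloc(14) -> e = NULL; heap: [0-14 ALLOC][15-39 ALLOC][40-52 FREE]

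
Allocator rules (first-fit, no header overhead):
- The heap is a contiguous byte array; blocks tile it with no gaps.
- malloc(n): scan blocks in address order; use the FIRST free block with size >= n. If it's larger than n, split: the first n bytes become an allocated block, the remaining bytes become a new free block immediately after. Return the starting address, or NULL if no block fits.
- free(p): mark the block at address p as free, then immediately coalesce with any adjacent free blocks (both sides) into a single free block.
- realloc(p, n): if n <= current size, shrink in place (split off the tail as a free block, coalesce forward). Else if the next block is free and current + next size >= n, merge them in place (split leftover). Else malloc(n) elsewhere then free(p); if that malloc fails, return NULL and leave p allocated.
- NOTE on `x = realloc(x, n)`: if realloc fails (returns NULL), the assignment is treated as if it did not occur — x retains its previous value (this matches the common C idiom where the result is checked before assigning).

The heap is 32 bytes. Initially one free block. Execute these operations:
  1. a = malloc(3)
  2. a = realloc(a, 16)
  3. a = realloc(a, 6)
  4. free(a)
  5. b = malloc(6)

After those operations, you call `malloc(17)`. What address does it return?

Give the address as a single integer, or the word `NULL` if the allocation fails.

Op 1: a = malloc(3) -> a = 0; heap: [0-2 ALLOC][3-31 FREE]
Op 2: a = realloc(a, 16) -> a = 0; heap: [0-15 ALLOC][16-31 FREE]
Op 3: a = realloc(a, 6) -> a = 0; heap: [0-5 ALLOC][6-31 FREE]
Op 4: free(a) -> (freed a); heap: [0-31 FREE]
Op 5: b = malloc(6) -> b = 0; heap: [0-5 ALLOC][6-31 FREE]
malloc(17): first-fit scan over [0-5 ALLOC][6-31 FREE] -> 6

Answer: 6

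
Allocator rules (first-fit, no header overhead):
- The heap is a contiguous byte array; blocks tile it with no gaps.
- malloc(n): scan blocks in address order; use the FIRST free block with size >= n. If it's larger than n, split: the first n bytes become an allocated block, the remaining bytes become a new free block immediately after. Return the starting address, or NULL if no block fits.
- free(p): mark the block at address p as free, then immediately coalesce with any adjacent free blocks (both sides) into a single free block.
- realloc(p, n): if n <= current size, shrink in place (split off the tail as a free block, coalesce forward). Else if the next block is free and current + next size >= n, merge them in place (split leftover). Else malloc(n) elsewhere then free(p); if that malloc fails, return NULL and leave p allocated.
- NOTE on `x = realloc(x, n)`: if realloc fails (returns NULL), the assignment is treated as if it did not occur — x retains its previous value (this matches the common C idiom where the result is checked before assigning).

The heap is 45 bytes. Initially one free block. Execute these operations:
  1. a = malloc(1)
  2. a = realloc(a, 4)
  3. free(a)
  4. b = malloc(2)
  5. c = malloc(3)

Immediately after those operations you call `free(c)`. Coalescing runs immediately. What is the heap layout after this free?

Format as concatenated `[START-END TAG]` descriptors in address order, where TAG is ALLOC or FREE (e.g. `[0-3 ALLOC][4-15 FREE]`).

Op 1: a = malloc(1) -> a = 0; heap: [0-0 ALLOC][1-44 FREE]
Op 2: a = realloc(a, 4) -> a = 0; heap: [0-3 ALLOC][4-44 FREE]
Op 3: free(a) -> (freed a); heap: [0-44 FREE]
Op 4: b = malloc(2) -> b = 0; heap: [0-1 ALLOC][2-44 FREE]
Op 5: c = malloc(3) -> c = 2; heap: [0-1 ALLOC][2-4 ALLOC][5-44 FREE]
free(c): c = 2 -> block [2-4 ALLOC]; mark free, coalesce with adjacent free neighbors -> [0-1 ALLOC][2-44 FREE]

Answer: [0-1 ALLOC][2-44 FREE]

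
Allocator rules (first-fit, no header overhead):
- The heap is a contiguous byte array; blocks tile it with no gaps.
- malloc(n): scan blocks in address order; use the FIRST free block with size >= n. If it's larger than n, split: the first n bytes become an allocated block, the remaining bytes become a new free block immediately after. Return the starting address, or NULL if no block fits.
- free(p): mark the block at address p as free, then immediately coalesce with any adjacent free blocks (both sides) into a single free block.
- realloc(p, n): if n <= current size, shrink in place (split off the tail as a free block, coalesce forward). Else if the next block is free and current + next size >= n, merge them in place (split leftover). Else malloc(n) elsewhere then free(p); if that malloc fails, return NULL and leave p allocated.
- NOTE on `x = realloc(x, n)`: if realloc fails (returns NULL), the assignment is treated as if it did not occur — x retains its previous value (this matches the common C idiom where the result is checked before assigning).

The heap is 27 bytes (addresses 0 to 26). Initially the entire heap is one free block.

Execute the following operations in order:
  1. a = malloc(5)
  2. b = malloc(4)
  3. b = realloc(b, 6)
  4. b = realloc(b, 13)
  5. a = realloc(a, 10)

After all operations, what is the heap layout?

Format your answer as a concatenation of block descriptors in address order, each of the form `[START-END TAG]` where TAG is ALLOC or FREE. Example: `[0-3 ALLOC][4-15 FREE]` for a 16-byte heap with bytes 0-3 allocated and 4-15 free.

Op 1: a = malloc(5) -> a = 0; heap: [0-4 ALLOC][5-26 FREE]
Op 2: b = malloc(4) -> b = 5; heap: [0-4 ALLOC][5-8 ALLOC][9-26 FREE]
Op 3: b = realloc(b, 6) -> b = 5; heap: [0-4 ALLOC][5-10 ALLOC][11-26 FREE]
Op 4: b = realloc(b, 13) -> b = 5; heap: [0-4 ALLOC][5-17 ALLOC][18-26 FREE]
Op 5: a = realloc(a, 10) -> NULL (a unchanged); heap: [0-4 ALLOC][5-17 ALLOC][18-26 FREE]

Answer: [0-4 ALLOC][5-17 ALLOC][18-26 FREE]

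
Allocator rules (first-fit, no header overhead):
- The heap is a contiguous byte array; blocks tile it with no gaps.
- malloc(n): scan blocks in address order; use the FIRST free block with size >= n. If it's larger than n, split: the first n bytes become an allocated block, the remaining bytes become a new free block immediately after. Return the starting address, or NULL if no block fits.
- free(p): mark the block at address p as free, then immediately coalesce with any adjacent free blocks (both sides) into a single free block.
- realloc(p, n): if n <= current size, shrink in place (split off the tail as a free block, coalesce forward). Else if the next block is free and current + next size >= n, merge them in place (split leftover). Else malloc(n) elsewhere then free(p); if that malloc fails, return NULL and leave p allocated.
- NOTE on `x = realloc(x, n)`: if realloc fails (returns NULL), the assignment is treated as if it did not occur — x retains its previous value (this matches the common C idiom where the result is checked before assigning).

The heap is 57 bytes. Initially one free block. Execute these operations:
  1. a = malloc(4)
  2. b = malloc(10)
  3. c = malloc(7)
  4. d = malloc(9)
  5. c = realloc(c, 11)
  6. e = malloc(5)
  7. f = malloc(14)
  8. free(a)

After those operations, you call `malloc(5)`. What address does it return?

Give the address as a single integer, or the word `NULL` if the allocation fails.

Answer: NULL

Derivation:
Op 1: a = malloc(4) -> a = 0; heap: [0-3 ALLOC][4-56 FREE]
Op 2: b = malloc(10) -> b = 4; heap: [0-3 ALLOC][4-13 ALLOC][14-56 FREE]
Op 3: c = malloc(7) -> c = 14; heap: [0-3 ALLOC][4-13 ALLOC][14-20 ALLOC][21-56 FREE]
Op 4: d = malloc(9) -> d = 21; heap: [0-3 ALLOC][4-13 ALLOC][14-20 ALLOC][21-29 ALLOC][30-56 FREE]
Op 5: c = realloc(c, 11) -> c = 30; heap: [0-3 ALLOC][4-13 ALLOC][14-20 FREE][21-29 ALLOC][30-40 ALLOC][41-56 FREE]
Op 6: e = malloc(5) -> e = 14; heap: [0-3 ALLOC][4-13 ALLOC][14-18 ALLOC][19-20 FREE][21-29 ALLOC][30-40 ALLOC][41-56 FREE]
Op 7: f = malloc(14) -> f = 41; heap: [0-3 ALLOC][4-13 ALLOC][14-18 ALLOC][19-20 FREE][21-29 ALLOC][30-40 ALLOC][41-54 ALLOC][55-56 FREE]
Op 8: free(a) -> (freed a); heap: [0-3 FREE][4-13 ALLOC][14-18 ALLOC][19-20 FREE][21-29 ALLOC][30-40 ALLOC][41-54 ALLOC][55-56 FREE]
malloc(5): first-fit scan over [0-3 FREE][4-13 ALLOC][14-18 ALLOC][19-20 FREE][21-29 ALLOC][30-40 ALLOC][41-54 ALLOC][55-56 FREE] -> NULL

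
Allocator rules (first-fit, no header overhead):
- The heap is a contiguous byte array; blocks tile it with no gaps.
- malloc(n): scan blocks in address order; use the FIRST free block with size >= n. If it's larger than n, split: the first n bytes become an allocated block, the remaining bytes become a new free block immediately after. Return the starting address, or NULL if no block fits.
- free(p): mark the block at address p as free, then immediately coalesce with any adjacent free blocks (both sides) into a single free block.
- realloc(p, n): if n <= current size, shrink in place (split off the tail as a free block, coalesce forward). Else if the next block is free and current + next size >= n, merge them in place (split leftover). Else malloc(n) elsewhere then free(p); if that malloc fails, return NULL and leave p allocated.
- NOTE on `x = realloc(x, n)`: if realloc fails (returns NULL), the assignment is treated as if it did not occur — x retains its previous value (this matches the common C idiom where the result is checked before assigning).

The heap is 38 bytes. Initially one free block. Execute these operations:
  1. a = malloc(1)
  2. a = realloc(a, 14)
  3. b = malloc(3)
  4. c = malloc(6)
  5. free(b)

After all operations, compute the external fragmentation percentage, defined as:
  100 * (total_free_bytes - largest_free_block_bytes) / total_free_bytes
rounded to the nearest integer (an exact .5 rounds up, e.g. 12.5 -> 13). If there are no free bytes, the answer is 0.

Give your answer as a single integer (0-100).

Op 1: a = malloc(1) -> a = 0; heap: [0-0 ALLOC][1-37 FREE]
Op 2: a = realloc(a, 14) -> a = 0; heap: [0-13 ALLOC][14-37 FREE]
Op 3: b = malloc(3) -> b = 14; heap: [0-13 ALLOC][14-16 ALLOC][17-37 FREE]
Op 4: c = malloc(6) -> c = 17; heap: [0-13 ALLOC][14-16 ALLOC][17-22 ALLOC][23-37 FREE]
Op 5: free(b) -> (freed b); heap: [0-13 ALLOC][14-16 FREE][17-22 ALLOC][23-37 FREE]
Free blocks: [3 15] total_free=18 largest=15 -> 100*(18-15)/18 = 300/18 ≈ 16.667 -> rounds to 17

Answer: 17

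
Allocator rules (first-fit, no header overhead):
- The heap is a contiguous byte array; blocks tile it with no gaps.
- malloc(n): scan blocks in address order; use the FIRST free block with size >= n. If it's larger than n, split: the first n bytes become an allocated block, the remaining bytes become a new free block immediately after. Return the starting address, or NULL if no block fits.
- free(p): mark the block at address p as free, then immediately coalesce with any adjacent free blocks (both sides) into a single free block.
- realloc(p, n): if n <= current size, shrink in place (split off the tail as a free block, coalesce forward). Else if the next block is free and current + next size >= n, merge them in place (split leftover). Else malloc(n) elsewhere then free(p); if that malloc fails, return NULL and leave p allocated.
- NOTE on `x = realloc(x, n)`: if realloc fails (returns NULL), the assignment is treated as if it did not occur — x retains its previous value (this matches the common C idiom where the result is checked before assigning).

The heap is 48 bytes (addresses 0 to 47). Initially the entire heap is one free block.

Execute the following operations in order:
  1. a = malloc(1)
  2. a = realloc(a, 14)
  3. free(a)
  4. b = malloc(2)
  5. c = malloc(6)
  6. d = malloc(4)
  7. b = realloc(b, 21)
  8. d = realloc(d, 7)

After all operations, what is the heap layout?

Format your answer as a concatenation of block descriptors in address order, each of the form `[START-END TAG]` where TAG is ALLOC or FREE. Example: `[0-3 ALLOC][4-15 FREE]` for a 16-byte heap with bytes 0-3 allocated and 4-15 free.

Op 1: a = malloc(1) -> a = 0; heap: [0-0 ALLOC][1-47 FREE]
Op 2: a = realloc(a, 14) -> a = 0; heap: [0-13 ALLOC][14-47 FREE]
Op 3: free(a) -> (freed a); heap: [0-47 FREE]
Op 4: b = malloc(2) -> b = 0; heap: [0-1 ALLOC][2-47 FREE]
Op 5: c = malloc(6) -> c = 2; heap: [0-1 ALLOC][2-7 ALLOC][8-47 FREE]
Op 6: d = malloc(4) -> d = 8; heap: [0-1 ALLOC][2-7 ALLOC][8-11 ALLOC][12-47 FREE]
Op 7: b = realloc(b, 21) -> b = 12; heap: [0-1 FREE][2-7 ALLOC][8-11 ALLOC][12-32 ALLOC][33-47 FREE]
Op 8: d = realloc(d, 7) -> d = 33; heap: [0-1 FREE][2-7 ALLOC][8-11 FREE][12-32 ALLOC][33-39 ALLOC][40-47 FREE]

Answer: [0-1 FREE][2-7 ALLOC][8-11 FREE][12-32 ALLOC][33-39 ALLOC][40-47 FREE]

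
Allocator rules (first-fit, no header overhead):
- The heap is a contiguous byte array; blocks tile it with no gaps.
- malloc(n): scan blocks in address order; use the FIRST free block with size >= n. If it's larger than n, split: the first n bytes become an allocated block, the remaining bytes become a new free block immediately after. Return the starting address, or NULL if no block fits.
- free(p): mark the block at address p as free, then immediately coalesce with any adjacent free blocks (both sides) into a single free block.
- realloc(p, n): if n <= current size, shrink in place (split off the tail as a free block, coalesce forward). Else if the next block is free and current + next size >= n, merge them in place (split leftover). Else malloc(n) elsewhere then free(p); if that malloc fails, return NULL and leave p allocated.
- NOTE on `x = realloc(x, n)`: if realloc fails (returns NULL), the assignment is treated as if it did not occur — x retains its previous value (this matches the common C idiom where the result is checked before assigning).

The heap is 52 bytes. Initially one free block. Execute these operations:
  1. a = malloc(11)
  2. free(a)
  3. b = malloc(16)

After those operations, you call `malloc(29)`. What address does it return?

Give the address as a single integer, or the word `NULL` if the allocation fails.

Answer: 16

Derivation:
Op 1: a = malloc(11) -> a = 0; heap: [0-10 ALLOC][11-51 FREE]
Op 2: free(a) -> (freed a); heap: [0-51 FREE]
Op 3: b = malloc(16) -> b = 0; heap: [0-15 ALLOC][16-51 FREE]
malloc(29): first-fit scan over [0-15 ALLOC][16-51 FREE] -> 16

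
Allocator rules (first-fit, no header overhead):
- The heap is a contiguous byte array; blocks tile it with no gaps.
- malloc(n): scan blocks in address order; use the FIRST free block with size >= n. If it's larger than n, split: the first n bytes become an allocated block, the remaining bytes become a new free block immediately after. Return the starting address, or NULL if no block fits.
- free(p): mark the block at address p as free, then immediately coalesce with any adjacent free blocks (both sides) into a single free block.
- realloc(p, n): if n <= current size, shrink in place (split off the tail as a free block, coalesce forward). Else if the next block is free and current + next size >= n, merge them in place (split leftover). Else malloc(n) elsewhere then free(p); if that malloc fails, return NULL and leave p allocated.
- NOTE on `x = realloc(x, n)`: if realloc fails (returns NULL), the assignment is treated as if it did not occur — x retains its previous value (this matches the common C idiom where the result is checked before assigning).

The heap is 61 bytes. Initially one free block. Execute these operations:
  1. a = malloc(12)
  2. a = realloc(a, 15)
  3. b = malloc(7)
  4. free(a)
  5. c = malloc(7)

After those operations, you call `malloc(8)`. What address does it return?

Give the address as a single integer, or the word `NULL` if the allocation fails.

Answer: 7

Derivation:
Op 1: a = malloc(12) -> a = 0; heap: [0-11 ALLOC][12-60 FREE]
Op 2: a = realloc(a, 15) -> a = 0; heap: [0-14 ALLOC][15-60 FREE]
Op 3: b = malloc(7) -> b = 15; heap: [0-14 ALLOC][15-21 ALLOC][22-60 FREE]
Op 4: free(a) -> (freed a); heap: [0-14 FREE][15-21 ALLOC][22-60 FREE]
Op 5: c = malloc(7) -> c = 0; heap: [0-6 ALLOC][7-14 FREE][15-21 ALLOC][22-60 FREE]
malloc(8): first-fit scan over [0-6 ALLOC][7-14 FREE][15-21 ALLOC][22-60 FREE] -> 7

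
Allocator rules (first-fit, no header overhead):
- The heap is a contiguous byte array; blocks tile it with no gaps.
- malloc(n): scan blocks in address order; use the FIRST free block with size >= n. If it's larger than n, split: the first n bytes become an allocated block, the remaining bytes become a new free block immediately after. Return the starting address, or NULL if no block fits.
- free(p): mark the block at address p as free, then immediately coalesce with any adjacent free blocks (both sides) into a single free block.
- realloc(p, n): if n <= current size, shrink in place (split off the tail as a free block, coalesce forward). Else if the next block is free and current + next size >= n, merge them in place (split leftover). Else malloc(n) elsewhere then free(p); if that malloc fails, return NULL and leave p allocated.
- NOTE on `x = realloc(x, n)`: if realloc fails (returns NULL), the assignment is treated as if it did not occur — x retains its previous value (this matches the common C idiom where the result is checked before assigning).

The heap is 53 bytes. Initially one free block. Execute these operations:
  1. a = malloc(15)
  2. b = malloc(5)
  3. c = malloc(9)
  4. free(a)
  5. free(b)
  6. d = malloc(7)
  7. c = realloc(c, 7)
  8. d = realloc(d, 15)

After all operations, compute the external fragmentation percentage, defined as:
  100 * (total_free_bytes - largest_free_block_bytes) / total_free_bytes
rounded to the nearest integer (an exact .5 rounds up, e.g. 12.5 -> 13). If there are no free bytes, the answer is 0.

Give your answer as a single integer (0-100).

Op 1: a = malloc(15) -> a = 0; heap: [0-14 ALLOC][15-52 FREE]
Op 2: b = malloc(5) -> b = 15; heap: [0-14 ALLOC][15-19 ALLOC][20-52 FREE]
Op 3: c = malloc(9) -> c = 20; heap: [0-14 ALLOC][15-19 ALLOC][20-28 ALLOC][29-52 FREE]
Op 4: free(a) -> (freed a); heap: [0-14 FREE][15-19 ALLOC][20-28 ALLOC][29-52 FREE]
Op 5: free(b) -> (freed b); heap: [0-19 FREE][20-28 ALLOC][29-52 FREE]
Op 6: d = malloc(7) -> d = 0; heap: [0-6 ALLOC][7-19 FREE][20-28 ALLOC][29-52 FREE]
Op 7: c = realloc(c, 7) -> c = 20; heap: [0-6 ALLOC][7-19 FREE][20-26 ALLOC][27-52 FREE]
Op 8: d = realloc(d, 15) -> d = 0; heap: [0-14 ALLOC][15-19 FREE][20-26 ALLOC][27-52 FREE]
Free blocks: [5 26] total_free=31 largest=26 -> 100*(31-26)/31 = 500/31 ≈ 16.129 -> rounds to 16

Answer: 16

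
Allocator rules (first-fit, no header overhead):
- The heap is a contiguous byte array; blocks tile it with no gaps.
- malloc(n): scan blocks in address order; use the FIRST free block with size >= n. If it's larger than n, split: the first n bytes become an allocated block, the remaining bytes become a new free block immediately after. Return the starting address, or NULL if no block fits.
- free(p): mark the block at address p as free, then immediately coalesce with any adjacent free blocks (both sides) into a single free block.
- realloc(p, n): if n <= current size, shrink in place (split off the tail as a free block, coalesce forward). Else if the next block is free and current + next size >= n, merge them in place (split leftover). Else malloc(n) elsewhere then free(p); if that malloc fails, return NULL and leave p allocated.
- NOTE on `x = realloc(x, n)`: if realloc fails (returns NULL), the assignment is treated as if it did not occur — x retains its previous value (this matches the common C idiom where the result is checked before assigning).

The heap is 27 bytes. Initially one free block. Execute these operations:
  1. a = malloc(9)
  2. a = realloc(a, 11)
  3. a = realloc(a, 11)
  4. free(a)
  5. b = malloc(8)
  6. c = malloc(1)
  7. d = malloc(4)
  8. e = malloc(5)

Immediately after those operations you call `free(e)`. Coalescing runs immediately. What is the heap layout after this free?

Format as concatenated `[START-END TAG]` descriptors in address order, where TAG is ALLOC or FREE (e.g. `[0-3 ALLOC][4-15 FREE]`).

Op 1: a = malloc(9) -> a = 0; heap: [0-8 ALLOC][9-26 FREE]
Op 2: a = realloc(a, 11) -> a = 0; heap: [0-10 ALLOC][11-26 FREE]
Op 3: a = realloc(a, 11) -> a = 0; heap: [0-10 ALLOC][11-26 FREE]
Op 4: free(a) -> (freed a); heap: [0-26 FREE]
Op 5: b = malloc(8) -> b = 0; heap: [0-7 ALLOC][8-26 FREE]
Op 6: c = malloc(1) -> c = 8; heap: [0-7 ALLOC][8-8 ALLOC][9-26 FREE]
Op 7: d = malloc(4) -> d = 9; heap: [0-7 ALLOC][8-8 ALLOC][9-12 ALLOC][13-26 FREE]
Op 8: e = malloc(5) -> e = 13; heap: [0-7 ALLOC][8-8 ALLOC][9-12 ALLOC][13-17 ALLOC][18-26 FREE]
free(e): e = 13 -> block [13-17 ALLOC]; mark free, coalesce with adjacent free neighbors -> [0-7 ALLOC][8-8 ALLOC][9-12 ALLOC][13-26 FREE]

Answer: [0-7 ALLOC][8-8 ALLOC][9-12 ALLOC][13-26 FREE]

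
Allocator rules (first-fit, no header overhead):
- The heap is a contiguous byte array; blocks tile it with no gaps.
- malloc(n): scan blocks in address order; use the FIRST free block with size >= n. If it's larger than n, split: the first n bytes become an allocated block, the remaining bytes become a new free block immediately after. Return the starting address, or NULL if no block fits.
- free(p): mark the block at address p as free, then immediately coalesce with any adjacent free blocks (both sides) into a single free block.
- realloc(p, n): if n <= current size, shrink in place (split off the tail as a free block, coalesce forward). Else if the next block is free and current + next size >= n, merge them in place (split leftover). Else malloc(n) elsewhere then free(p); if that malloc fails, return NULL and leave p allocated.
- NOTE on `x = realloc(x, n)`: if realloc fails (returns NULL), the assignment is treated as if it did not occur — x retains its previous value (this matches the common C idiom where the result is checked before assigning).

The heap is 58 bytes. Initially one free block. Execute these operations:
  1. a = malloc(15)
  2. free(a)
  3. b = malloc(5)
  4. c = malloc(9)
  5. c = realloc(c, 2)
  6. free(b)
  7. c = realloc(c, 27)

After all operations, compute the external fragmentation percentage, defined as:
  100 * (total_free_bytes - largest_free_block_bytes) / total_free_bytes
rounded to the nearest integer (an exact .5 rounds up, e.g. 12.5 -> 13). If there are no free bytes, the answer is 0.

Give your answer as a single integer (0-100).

Op 1: a = malloc(15) -> a = 0; heap: [0-14 ALLOC][15-57 FREE]
Op 2: free(a) -> (freed a); heap: [0-57 FREE]
Op 3: b = malloc(5) -> b = 0; heap: [0-4 ALLOC][5-57 FREE]
Op 4: c = malloc(9) -> c = 5; heap: [0-4 ALLOC][5-13 ALLOC][14-57 FREE]
Op 5: c = realloc(c, 2) -> c = 5; heap: [0-4 ALLOC][5-6 ALLOC][7-57 FREE]
Op 6: free(b) -> (freed b); heap: [0-4 FREE][5-6 ALLOC][7-57 FREE]
Op 7: c = realloc(c, 27) -> c = 5; heap: [0-4 FREE][5-31 ALLOC][32-57 FREE]
Free blocks: [5 26] total_free=31 largest=26 -> 100*(31-26)/31 = 500/31 ≈ 16.129 -> rounds to 16

Answer: 16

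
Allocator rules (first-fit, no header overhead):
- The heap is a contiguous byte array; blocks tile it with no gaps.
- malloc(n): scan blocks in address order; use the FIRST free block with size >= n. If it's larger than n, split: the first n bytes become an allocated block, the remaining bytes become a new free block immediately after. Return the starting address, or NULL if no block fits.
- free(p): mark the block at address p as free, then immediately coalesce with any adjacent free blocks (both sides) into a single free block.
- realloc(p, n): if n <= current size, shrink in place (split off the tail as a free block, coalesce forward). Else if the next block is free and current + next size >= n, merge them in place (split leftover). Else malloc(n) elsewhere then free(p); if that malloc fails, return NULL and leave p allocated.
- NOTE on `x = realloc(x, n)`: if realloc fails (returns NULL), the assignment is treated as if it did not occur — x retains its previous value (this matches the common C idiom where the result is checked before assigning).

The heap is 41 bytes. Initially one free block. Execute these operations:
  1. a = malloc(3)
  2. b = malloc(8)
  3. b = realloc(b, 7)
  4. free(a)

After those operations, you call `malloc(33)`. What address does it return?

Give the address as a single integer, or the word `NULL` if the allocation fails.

Op 1: a = malloc(3) -> a = 0; heap: [0-2 ALLOC][3-40 FREE]
Op 2: b = malloc(8) -> b = 3; heap: [0-2 ALLOC][3-10 ALLOC][11-40 FREE]
Op 3: b = realloc(b, 7) -> b = 3; heap: [0-2 ALLOC][3-9 ALLOC][10-40 FREE]
Op 4: free(a) -> (freed a); heap: [0-2 FREE][3-9 ALLOC][10-40 FREE]
malloc(33): first-fit scan over [0-2 FREE][3-9 ALLOC][10-40 FREE] -> NULL

Answer: NULL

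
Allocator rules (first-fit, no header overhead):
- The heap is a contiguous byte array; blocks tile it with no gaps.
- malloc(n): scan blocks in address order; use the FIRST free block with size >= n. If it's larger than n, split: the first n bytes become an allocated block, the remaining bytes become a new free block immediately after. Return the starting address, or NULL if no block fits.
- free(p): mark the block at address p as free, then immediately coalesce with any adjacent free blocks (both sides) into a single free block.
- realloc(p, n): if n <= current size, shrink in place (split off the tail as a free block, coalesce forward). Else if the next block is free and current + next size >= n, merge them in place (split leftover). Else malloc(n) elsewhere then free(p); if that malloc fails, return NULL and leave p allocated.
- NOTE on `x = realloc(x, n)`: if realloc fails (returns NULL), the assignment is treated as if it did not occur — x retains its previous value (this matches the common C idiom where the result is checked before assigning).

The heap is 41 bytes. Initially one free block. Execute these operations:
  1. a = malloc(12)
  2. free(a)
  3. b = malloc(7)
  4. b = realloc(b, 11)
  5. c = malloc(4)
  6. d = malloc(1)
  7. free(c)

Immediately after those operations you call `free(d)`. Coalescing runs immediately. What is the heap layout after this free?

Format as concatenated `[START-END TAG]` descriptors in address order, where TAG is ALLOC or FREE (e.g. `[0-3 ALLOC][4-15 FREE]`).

Answer: [0-10 ALLOC][11-40 FREE]

Derivation:
Op 1: a = malloc(12) -> a = 0; heap: [0-11 ALLOC][12-40 FREE]
Op 2: free(a) -> (freed a); heap: [0-40 FREE]
Op 3: b = malloc(7) -> b = 0; heap: [0-6 ALLOC][7-40 FREE]
Op 4: b = realloc(b, 11) -> b = 0; heap: [0-10 ALLOC][11-40 FREE]
Op 5: c = malloc(4) -> c = 11; heap: [0-10 ALLOC][11-14 ALLOC][15-40 FREE]
Op 6: d = malloc(1) -> d = 15; heap: [0-10 ALLOC][11-14 ALLOC][15-15 ALLOC][16-40 FREE]
Op 7: free(c) -> (freed c); heap: [0-10 ALLOC][11-14 FREE][15-15 ALLOC][16-40 FREE]
free(d): d = 15 -> block [15-15 ALLOC]; mark free, coalesce with adjacent free neighbors -> [0-10 ALLOC][11-40 FREE]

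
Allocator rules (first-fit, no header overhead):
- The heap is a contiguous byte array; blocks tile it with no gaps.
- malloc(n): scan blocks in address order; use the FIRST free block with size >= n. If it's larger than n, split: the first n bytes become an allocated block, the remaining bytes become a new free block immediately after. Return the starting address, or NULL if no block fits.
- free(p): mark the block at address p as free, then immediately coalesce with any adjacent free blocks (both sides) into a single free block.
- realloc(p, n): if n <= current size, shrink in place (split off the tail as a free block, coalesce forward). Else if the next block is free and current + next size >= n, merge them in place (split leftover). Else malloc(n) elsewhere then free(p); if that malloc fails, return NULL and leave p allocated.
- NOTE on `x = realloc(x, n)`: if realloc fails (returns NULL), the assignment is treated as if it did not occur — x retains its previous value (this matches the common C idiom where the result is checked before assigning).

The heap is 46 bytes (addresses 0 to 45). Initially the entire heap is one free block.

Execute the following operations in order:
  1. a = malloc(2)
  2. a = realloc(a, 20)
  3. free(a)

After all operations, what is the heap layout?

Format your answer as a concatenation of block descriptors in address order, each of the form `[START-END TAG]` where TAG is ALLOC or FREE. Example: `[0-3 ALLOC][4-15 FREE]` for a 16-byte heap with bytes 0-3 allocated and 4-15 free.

Op 1: a = malloc(2) -> a = 0; heap: [0-1 ALLOC][2-45 FREE]
Op 2: a = realloc(a, 20) -> a = 0; heap: [0-19 ALLOC][20-45 FREE]
Op 3: free(a) -> (freed a); heap: [0-45 FREE]

Answer: [0-45 FREE]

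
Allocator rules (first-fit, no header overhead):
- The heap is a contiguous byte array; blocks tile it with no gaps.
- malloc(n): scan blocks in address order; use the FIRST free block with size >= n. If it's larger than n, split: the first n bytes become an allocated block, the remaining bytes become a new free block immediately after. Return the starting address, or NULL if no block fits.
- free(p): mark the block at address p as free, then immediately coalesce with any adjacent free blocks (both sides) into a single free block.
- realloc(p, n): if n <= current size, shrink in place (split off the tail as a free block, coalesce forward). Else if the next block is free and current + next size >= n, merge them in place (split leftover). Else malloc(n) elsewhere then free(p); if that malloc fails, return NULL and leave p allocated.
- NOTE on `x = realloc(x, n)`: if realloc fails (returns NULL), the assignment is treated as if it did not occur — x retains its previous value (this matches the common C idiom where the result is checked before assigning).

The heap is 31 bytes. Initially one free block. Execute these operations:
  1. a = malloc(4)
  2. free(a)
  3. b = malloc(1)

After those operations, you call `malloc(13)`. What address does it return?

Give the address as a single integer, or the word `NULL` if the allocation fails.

Answer: 1

Derivation:
Op 1: a = malloc(4) -> a = 0; heap: [0-3 ALLOC][4-30 FREE]
Op 2: free(a) -> (freed a); heap: [0-30 FREE]
Op 3: b = malloc(1) -> b = 0; heap: [0-0 ALLOC][1-30 FREE]
malloc(13): first-fit scan over [0-0 ALLOC][1-30 FREE] -> 1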